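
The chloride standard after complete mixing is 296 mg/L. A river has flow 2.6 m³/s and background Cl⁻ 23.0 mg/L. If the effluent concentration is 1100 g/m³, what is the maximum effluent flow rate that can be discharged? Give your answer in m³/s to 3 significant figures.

Mass balance at complete mixing: C_std·(Q_w + Q_r) = Q_w·C_e + Q_r·C_b.
Rearranging, Q_w = Q_r·(C_std − C_b)/(C_e − C_std) = 2.6·(296 − 23) / (1100 − 296) = 0.8828 m³/s.

0.883 m³/s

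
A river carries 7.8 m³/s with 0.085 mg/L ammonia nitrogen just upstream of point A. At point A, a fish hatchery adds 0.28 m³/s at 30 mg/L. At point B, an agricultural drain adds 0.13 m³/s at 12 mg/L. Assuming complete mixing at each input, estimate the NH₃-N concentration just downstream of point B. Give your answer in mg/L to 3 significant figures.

1.29 mg/L

After input A: C = (7.8·0.085 + 0.28·30) / 8.08 = 1.122 mg/L.
After input B: C = (8.08·1.122 + 0.13·12) / 8.21 = 1.294 mg/L.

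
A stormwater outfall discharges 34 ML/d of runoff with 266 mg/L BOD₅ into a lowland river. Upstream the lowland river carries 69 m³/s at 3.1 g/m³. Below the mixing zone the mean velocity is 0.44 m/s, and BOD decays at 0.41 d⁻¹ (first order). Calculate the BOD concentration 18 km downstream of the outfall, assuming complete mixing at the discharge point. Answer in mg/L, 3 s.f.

3.78 mg/L

34 ML/d = 0.3935 m³/s.
After complete mixing, C₀ = (0.3935·266 + 69·3.1) / 69.39 = 4.591 mg/L.
Travel time t = 1.8e+04 m / 0.44 m/s = 4.091e+04 s = 0.4735 d.
C = 4.591·exp(−0.41·0.4735) = 4.591·0.8236 = 3.781 mg/L.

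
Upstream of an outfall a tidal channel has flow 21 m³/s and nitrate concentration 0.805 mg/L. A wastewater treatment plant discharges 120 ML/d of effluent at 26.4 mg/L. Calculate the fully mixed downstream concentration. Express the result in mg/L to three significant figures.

2.39 mg/L

120 ML/d = 1.389 m³/s.
Flow-weighted mixing gives C = (1.389·26.4 + 21·0.805) / (1.389 + 21) = 53.57/22.39 = 2.393 mg/L.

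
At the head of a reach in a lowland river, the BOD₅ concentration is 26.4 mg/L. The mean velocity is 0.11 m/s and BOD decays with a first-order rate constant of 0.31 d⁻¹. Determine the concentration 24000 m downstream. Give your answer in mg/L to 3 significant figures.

Travel time t = 24000 m / 0.11 m/s = 2.4e+04/0.11 = 2.182e+05 s = 2.525 d.
First-order decay: C = 26.4·exp(−0.31·2.525) = 26.4·0.4571 = 12.07 mg/L.

12.1 mg/L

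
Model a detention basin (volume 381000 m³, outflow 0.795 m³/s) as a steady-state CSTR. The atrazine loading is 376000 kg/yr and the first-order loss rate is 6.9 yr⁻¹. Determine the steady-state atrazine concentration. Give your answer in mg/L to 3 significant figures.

Outflow Q = 0.795 m³/s × 3.156e+07 s/yr = 2.509e+07 m³/yr.
Steady-state CSTR mass balance: W = Q·C + k·V·C, so C = W/(Q + kV).
Q + kV = 2.509e+07 + 6.9·381000 = 2.772e+07 m³/yr.
C = 376000/2.772e+07 = 0.01357 kg/m³ = 13.57 mg/L.

13.6 mg/L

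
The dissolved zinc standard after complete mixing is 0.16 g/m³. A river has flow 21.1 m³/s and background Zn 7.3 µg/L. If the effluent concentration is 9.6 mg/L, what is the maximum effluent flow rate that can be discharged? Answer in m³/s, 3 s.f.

7.3 µg/L = 0.0073 mg/L.
Mass balance at complete mixing: C_std·(Q_w + Q_r) = Q_w·C_e + Q_r·C_b.
Rearranging, Q_w = Q_r·(C_std − C_b)/(C_e − C_std) = 21.1·(0.16 − 0.0073) / (9.6 − 0.16) = 0.3413 m³/s.

0.341 m³/s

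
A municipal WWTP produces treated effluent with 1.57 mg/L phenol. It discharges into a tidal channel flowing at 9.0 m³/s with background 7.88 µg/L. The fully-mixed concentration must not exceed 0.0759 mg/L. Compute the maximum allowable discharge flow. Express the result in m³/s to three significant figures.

0.410 m³/s

7.88 µg/L = 0.00788 mg/L.
Mass balance at complete mixing: C_std·(Q_w + Q_r) = Q_w·C_e + Q_r·C_b.
Rearranging, Q_w = Q_r·(C_std − C_b)/(C_e − C_std) = 9.0·(0.0759 − 0.00788) / (1.57 − 0.0759) = 0.4097 m³/s.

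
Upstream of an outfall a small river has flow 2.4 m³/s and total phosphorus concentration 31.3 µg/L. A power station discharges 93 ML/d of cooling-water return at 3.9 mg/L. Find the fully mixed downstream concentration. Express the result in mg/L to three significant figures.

93 ML/d = 1.076 m³/s.
31.3 µg/L = 0.0313 mg/L.
By mass balance at complete mixing, C = (1.076·3.9 + 2.4·0.0313) / (1.076 + 2.4) = 4.273/3.476 = 1.229 mg/L.

1.23 mg/L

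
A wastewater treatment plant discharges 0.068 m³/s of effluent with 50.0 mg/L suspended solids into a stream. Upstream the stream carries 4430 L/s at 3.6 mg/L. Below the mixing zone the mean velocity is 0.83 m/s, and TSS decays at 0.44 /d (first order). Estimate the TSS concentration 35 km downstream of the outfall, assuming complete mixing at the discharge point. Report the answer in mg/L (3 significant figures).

4430 L/s = 4.43 m³/s.
After complete mixing, C₀ = (0.068·50 + 4.43·3.6) / 4.498 = 4.301 mg/L.
Travel time t = 3.5e+04 m / 0.83 m/s = 4.217e+04 s = 0.4881 d.
C = 4.301·exp(−0.44·0.4881) = 4.301·0.8067 = 3.47 mg/L.

3.47 mg/L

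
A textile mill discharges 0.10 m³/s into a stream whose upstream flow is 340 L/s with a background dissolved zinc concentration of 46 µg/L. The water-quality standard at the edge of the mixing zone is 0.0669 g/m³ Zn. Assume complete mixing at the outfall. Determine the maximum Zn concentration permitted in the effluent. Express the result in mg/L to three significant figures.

0.138 mg/L

340 L/s = 0.34 m³/s.
46 µg/L = 0.046 mg/L.
Mass balance: 0.0669·0.44 = 0.1·Cₑ + 0.34·0.046.
Cₑ = (0.02944 − 0.01564) / 0.1 = 0.138 mg/L.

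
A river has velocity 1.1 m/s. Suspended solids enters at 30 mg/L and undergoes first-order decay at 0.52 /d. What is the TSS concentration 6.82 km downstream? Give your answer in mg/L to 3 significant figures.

Travel time t = 6.82 km / 1.1 m/s = 6820/1.1 = 6200 s = 0.07176 d.
First-order decay: C = 30·exp(−0.52·0.07176) = 30·0.9634 = 28.9 mg/L.

28.9 mg/L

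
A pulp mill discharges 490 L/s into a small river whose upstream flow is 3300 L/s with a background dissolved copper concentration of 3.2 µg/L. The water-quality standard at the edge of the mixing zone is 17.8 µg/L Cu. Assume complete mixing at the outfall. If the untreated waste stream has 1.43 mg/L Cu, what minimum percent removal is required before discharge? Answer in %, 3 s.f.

490 L/s = 0.49 m³/s.
3300 L/s = 3.3 m³/s.
3.2 µg/L = 0.0032 mg/L.
17.8 µg/L = 0.0178 mg/L.
Mass balance: 0.0178·3.79 = 0.49·Cₑ + 3.3·0.0032.
Cₑ = (0.06746 − 0.01056) / 0.49 = 0.1161 mg/L.
Required removal = 1 − 0.1161/1.43 = 91.88 %.

91.9 %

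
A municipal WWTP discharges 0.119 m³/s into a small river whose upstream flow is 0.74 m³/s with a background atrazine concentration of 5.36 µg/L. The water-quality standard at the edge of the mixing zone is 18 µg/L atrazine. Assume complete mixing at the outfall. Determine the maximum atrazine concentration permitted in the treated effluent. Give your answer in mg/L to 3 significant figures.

0.0966 mg/L

5.36 µg/L = 0.00536 mg/L.
18 µg/L = 0.018 mg/L.
Mass balance: 0.018·0.859 = 0.119·Cₑ + 0.74·0.00536.
Cₑ = (0.01546 − 0.003966) / 0.119 = 0.0966 mg/L.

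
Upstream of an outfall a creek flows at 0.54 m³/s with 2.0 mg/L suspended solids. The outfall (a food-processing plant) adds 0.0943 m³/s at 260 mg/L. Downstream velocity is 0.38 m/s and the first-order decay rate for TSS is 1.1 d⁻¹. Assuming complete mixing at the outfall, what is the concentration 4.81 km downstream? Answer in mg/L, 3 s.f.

34.3 mg/L

After complete mixing, C₀ = (0.0943·260 + 0.54·2) / 0.6343 = 40.36 mg/L.
Travel time t = 4810 m / 0.38 m/s = 1.266e+04 s = 0.1465 d.
C = 40.36·exp(−1.1·0.1465) = 40.36·0.8512 = 34.35 mg/L.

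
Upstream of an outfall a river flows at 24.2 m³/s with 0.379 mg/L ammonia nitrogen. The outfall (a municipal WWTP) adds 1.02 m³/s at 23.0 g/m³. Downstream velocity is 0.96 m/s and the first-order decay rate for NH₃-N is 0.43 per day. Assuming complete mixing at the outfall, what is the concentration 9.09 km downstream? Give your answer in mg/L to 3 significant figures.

1.23 mg/L

After complete mixing, C₀ = (1.02·23 + 24.2·0.379) / 25.22 = 1.294 mg/L.
Travel time t = 9090 m / 0.96 m/s = 9469 s = 0.1096 d.
C = 1.294·exp(−0.43·0.1096) = 1.294·0.954 = 1.234 mg/L.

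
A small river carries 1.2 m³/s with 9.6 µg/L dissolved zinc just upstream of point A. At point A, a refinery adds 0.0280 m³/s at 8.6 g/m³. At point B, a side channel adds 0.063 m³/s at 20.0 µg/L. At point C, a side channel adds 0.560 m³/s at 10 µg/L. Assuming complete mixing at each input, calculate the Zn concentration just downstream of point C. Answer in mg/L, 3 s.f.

9.6 µg/L = 0.0096 mg/L.
After input A: C = (1.2·0.0096 + 0.028·8.6) / 1.228 = 0.2055 mg/L.
20.0 µg/L = 0.02 mg/L.
After input B: C = (1.228·0.2055 + 0.063·0.02) / 1.291 = 0.1964 mg/L.
10 µg/L = 0.01 mg/L.
After input C: C = (1.291·0.1964 + 0.56·0.01) / 1.851 = 0.14 mg/L.

0.140 mg/L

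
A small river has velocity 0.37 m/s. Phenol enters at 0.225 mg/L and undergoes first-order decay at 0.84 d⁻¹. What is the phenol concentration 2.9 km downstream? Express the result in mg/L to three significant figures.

0.208 mg/L

Travel time t = 2.9 km / 0.37 m/s = 2900/0.37 = 7838 s = 0.09072 d.
First-order decay: C = 0.225·exp(−0.84·0.09072) = 0.225·0.9266 = 0.2085 mg/L.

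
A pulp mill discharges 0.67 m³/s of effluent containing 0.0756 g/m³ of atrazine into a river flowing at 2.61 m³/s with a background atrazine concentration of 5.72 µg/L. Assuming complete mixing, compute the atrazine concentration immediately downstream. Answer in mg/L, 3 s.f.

0.0200 mg/L

5.72 µg/L = 0.00572 mg/L.
By mass balance at complete mixing, C = (0.67·0.0756 + 2.61·0.00572) / (0.67 + 2.61) = 0.06558/3.28 = 0.01999 mg/L.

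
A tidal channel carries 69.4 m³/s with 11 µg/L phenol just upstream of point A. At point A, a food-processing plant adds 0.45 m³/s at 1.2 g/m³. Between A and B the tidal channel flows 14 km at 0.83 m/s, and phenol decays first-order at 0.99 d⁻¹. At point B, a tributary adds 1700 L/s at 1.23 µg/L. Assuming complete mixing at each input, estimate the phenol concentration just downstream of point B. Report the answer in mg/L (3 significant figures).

11 µg/L = 0.011 mg/L.
After input A: C = (69.4·0.011 + 0.45·1.2) / 69.85 = 0.01866 mg/L.
Over the 14 km reach to input B (t = 1.687e+04 s = 0.1952 d), decay gives C = 0.01866·exp(−0.99·0.1952) = 0.01538 mg/L.
1700 L/s = 1.7 m³/s.
1.23 µg/L = 0.00123 mg/L.
After input B: C = (69.85·0.01538 + 1.7·0.00123) / 71.55 = 0.01504 mg/L.

0.0150 mg/L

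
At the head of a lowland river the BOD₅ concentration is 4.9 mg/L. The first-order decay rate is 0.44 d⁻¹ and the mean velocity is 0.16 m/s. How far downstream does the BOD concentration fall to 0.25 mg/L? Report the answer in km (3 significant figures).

From C = C₀·e^(−kt), t = ln(C₀/C)/k = ln(4.9/0.25)/0.44 = 2.976/0.44 = 6.763 d.
Distance = v·t = 0.16 m/s × 5.843e+05 s = 9.349e+04 m = 93.49 km.

93.5 km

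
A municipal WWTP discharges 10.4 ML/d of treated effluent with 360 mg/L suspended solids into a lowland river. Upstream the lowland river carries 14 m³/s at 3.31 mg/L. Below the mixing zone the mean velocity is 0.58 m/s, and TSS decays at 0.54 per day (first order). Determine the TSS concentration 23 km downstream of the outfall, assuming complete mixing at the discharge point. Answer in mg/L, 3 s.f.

4.96 mg/L

10.4 ML/d = 0.1204 m³/s.
After complete mixing, C₀ = (0.1204·360 + 14·3.31) / 14.12 = 6.351 mg/L.
Travel time t = 2.3e+04 m / 0.58 m/s = 3.966e+04 s = 0.459 d.
C = 6.351·exp(−0.54·0.459) = 6.351·0.7805 = 4.957 mg/L.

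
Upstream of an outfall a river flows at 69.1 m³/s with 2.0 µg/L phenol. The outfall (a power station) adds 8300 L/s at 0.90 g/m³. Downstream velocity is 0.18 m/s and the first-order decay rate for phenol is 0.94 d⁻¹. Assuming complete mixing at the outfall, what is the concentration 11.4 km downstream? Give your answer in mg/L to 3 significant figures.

8300 L/s = 8.3 m³/s.
2.0 µg/L = 0.002 mg/L.
After complete mixing, C₀ = (8.3·0.9 + 69.1·0.002) / 77.4 = 0.0983 mg/L.
Travel time t = 1.14e+04 m / 0.18 m/s = 6.333e+04 s = 0.733 d.
C = 0.0983·exp(−0.94·0.733) = 0.0983·0.5021 = 0.04935 mg/L.

0.0494 mg/L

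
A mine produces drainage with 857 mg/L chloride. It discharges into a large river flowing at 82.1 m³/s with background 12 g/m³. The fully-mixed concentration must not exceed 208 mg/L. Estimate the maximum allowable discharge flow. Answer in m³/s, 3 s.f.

24.8 m³/s

Mass balance at complete mixing: C_std·(Q_w + Q_r) = Q_w·C_e + Q_r·C_b.
Rearranging, Q_w = Q_r·(C_std − C_b)/(C_e − C_std) = 82.1·(208 − 12) / (857 − 208) = 24.79 m³/s.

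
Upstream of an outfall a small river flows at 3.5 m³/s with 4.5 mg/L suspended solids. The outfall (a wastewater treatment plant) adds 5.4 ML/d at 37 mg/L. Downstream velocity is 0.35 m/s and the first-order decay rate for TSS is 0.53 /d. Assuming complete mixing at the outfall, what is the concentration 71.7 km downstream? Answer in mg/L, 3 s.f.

1.44 mg/L

5.4 ML/d = 0.0625 m³/s.
After complete mixing, C₀ = (0.0625·37 + 3.5·4.5) / 3.562 = 5.07 mg/L.
Travel time t = 7.17e+04 m / 0.35 m/s = 2.049e+05 s = 2.371 d.
C = 5.07·exp(−0.53·2.371) = 5.07·0.2846 = 1.443 mg/L.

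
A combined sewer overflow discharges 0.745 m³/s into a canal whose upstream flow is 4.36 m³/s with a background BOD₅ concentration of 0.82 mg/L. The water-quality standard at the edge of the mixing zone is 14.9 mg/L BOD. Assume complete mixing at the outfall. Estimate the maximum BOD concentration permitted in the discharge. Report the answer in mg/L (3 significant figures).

97.3 mg/L

Mass balance: 14.9·5.105 = 0.745·Cₑ + 4.36·0.82.
Cₑ = (76.06 − 3.575) / 0.745 = 97.3 mg/L.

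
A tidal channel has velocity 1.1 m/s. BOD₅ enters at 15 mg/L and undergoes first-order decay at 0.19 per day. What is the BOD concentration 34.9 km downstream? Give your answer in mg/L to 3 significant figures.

14.0 mg/L

Travel time t = 34.9 km / 1.1 m/s = 3.49e+04/1.1 = 3.173e+04 s = 0.3672 d.
First-order decay: C = 15·exp(−0.19·0.3672) = 15·0.9326 = 13.99 mg/L.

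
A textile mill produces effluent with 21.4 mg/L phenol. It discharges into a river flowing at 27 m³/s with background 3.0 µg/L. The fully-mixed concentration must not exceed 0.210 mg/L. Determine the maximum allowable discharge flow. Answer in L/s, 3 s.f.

264 L/s

3.0 µg/L = 0.003 mg/L.
Mass balance at complete mixing: C_std·(Q_w + Q_r) = Q_w·C_e + Q_r·C_b.
Rearranging, Q_w = Q_r·(C_std − C_b)/(C_e − C_std) = 27·(0.21 − 0.003) / (21.4 − 0.21) = 0.2638 m³/s.
= 263.8 L/s.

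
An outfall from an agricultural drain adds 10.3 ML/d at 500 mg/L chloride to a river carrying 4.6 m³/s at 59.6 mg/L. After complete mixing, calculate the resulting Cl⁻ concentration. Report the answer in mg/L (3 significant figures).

10.3 ML/d = 0.1192 m³/s.
Conservation of mass across the mixing zone: C = (0.1192·500 + 4.6·59.6) / (0.1192 + 4.6) = 333.8/4.719 = 70.73 mg/L.

70.7 mg/L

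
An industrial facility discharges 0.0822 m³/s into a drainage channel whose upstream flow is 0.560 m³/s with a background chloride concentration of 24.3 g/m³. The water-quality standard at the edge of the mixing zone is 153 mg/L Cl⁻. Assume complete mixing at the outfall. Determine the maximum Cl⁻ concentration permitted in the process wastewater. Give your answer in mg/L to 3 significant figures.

1030 mg/L

Mass balance: 153·0.6422 = 0.0822·Cₑ + 0.56·24.3.
Cₑ = (98.26 − 13.61) / 0.0822 = 1030 mg/L.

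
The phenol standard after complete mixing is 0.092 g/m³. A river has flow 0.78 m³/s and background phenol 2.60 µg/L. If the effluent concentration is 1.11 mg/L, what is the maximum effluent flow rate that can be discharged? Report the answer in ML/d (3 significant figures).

2.60 µg/L = 0.0026 mg/L.
Mass balance at complete mixing: C_std·(Q_w + Q_r) = Q_w·C_e + Q_r·C_b.
Rearranging, Q_w = Q_r·(C_std − C_b)/(C_e − C_std) = 0.78·(0.092 − 0.0026) / (1.11 − 0.092) = 0.0685 m³/s.
= 5.918 ML/d.

5.92 ML/d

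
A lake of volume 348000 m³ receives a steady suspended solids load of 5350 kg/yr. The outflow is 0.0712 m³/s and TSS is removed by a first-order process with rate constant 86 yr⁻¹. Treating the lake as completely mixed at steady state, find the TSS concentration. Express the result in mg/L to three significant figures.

Outflow Q = 0.0712 m³/s × 3.156e+07 s/yr = 2.247e+06 m³/yr.
Steady-state CSTR mass balance: W = Q·C + k·V·C, so C = W/(Q + kV).
Q + kV = 2.247e+06 + 86·348000 = 3.217e+07 m³/yr.
C = 5350/3.217e+07 = 0.0001663 kg/m³ = 0.1663 mg/L.

0.166 mg/L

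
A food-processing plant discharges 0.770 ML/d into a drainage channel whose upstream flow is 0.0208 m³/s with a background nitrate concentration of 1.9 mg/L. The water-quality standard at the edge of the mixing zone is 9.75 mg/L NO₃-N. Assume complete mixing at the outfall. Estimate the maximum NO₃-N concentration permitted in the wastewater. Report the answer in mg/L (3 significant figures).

0.770 ML/d = 0.008912 m³/s.
Mass balance: 9.75·0.02971 = 0.008912·Cₑ + 0.0208·1.9.
Cₑ = (0.2897 − 0.03952) / 0.008912 = 28.07 mg/L.

28.1 mg/L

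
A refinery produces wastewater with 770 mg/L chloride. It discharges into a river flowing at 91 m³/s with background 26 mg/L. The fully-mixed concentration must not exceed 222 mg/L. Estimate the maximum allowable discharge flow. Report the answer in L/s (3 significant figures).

32500 L/s

Mass balance at complete mixing: C_std·(Q_w + Q_r) = Q_w·C_e + Q_r·C_b.
Rearranging, Q_w = Q_r·(C_std − C_b)/(C_e − C_std) = 91·(222 − 26) / (770 − 222) = 32.55 m³/s.
= 3.255e+04 L/s.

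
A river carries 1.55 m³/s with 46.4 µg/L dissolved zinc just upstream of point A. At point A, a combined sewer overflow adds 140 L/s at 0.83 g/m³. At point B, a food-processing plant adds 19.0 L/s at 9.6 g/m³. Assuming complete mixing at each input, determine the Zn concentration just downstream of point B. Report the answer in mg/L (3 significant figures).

46.4 µg/L = 0.0464 mg/L.
140 L/s = 0.14 m³/s.
After input A: C = (1.55·0.0464 + 0.14·0.83) / 1.69 = 0.1113 mg/L.
19.0 L/s = 0.019 m³/s.
After input B: C = (1.69·0.1113 + 0.019·9.6) / 1.709 = 0.2168 mg/L.

0.217 mg/L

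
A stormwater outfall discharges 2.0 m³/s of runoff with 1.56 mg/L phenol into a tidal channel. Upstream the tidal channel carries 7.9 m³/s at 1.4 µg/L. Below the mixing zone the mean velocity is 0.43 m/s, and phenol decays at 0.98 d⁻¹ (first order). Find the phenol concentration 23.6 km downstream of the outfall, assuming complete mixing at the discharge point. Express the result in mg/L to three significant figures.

1.4 µg/L = 0.0014 mg/L.
After complete mixing, C₀ = (2·1.56 + 7.9·0.0014) / 9.9 = 0.3163 mg/L.
Travel time t = 2.36e+04 m / 0.43 m/s = 5.488e+04 s = 0.6352 d.
C = 0.3163·exp(−0.98·0.6352) = 0.3163·0.5366 = 0.1697 mg/L.

0.170 mg/L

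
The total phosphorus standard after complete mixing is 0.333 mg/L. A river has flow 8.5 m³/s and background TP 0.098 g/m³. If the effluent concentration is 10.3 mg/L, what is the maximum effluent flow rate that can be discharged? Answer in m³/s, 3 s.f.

Mass balance at complete mixing: C_std·(Q_w + Q_r) = Q_w·C_e + Q_r·C_b.
Rearranging, Q_w = Q_r·(C_std − C_b)/(C_e − C_std) = 8.5·(0.333 − 0.098) / (10.3 − 0.333) = 0.2004 m³/s.

0.200 m³/s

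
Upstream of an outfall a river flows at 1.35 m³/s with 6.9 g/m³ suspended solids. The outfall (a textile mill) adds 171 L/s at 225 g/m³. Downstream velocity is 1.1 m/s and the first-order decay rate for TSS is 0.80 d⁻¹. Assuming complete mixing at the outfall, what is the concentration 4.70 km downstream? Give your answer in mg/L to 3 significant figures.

30.2 mg/L

171 L/s = 0.171 m³/s.
After complete mixing, C₀ = (0.171·225 + 1.35·6.9) / 1.521 = 31.42 mg/L.
Travel time t = 4700 m / 1.1 m/s = 4273 s = 0.04945 d.
C = 31.42·exp(−0.80·0.04945) = 31.42·0.9612 = 30.2 mg/L.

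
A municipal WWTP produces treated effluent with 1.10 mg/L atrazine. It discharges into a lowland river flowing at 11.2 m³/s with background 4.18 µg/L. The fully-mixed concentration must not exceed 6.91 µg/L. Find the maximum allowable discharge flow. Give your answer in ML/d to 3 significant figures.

2.42 ML/d

4.18 µg/L = 0.00418 mg/L.
6.91 µg/L = 0.00691 mg/L.
Mass balance at complete mixing: C_std·(Q_w + Q_r) = Q_w·C_e + Q_r·C_b.
Rearranging, Q_w = Q_r·(C_std − C_b)/(C_e − C_std) = 11.2·(0.00691 − 0.00418) / (1.1 − 0.00691) = 0.02797 m³/s.
= 2.417 ML/d.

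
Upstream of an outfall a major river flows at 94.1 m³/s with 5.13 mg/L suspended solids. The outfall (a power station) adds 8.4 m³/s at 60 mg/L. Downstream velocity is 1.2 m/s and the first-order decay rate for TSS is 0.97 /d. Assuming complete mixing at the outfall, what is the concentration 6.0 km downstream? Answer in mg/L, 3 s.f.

9.10 mg/L

After complete mixing, C₀ = (8.4·60 + 94.1·5.13) / 102.5 = 9.627 mg/L.
Travel time t = 6000 m / 1.2 m/s = 5000 s = 0.05787 d.
C = 9.627·exp(−0.97·0.05787) = 9.627·0.9454 = 9.101 mg/L.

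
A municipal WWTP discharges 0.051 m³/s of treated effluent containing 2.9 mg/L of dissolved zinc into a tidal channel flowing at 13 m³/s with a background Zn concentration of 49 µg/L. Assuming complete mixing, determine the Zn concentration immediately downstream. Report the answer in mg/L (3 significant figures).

0.0601 mg/L

49 µg/L = 0.049 mg/L.
By mass balance at complete mixing, C = (0.051·2.9 + 13·0.049) / (0.051 + 13) = 0.7849/13.05 = 0.06014 mg/L.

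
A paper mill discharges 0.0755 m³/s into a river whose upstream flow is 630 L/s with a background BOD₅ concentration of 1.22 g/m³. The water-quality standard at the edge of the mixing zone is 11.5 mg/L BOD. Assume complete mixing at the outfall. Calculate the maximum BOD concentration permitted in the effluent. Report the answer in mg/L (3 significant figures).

630 L/s = 0.63 m³/s.
Mass balance: 11.5·0.7055 = 0.0755·Cₑ + 0.63·1.22.
Cₑ = (8.113 − 0.7686) / 0.0755 = 97.28 mg/L.

97.3 mg/L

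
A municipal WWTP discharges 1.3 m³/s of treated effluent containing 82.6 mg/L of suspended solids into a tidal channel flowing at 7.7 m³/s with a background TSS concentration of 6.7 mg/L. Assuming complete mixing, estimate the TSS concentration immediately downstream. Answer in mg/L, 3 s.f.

By mass balance at complete mixing, C = (1.3·82.6 + 7.7·6.7) / (1.3 + 7.7) = 159/9 = 17.66 mg/L.

17.7 mg/L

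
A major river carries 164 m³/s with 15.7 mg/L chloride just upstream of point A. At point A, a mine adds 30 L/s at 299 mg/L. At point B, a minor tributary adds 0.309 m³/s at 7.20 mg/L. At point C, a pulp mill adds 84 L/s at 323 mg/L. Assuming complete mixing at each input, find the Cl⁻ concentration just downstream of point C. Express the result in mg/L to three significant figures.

30 L/s = 0.03 m³/s.
After input A: C = (164·15.7 + 0.03·299) / 164 = 15.75 mg/L.
After input B: C = (164·15.75 + 0.309·7.2) / 164.3 = 15.74 mg/L.
84 L/s = 0.084 m³/s.
After input C: C = (164.3·15.74 + 0.084·323) / 164.4 = 15.89 mg/L.

15.9 mg/L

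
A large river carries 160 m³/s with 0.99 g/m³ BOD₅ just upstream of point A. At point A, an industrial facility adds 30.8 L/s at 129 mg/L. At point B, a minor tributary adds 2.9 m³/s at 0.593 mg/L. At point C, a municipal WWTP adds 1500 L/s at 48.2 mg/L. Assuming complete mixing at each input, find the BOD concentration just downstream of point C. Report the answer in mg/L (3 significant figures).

30.8 L/s = 0.0308 m³/s.
After input A: C = (160·0.99 + 0.0308·129) / 160 = 1.015 mg/L.
After input B: C = (160·1.015 + 2.9·0.593) / 162.9 = 1.007 mg/L.
1500 L/s = 1.5 m³/s.
After input C: C = (162.9·1.007 + 1.5·48.2) / 164.4 = 1.438 mg/L.

1.44 mg/L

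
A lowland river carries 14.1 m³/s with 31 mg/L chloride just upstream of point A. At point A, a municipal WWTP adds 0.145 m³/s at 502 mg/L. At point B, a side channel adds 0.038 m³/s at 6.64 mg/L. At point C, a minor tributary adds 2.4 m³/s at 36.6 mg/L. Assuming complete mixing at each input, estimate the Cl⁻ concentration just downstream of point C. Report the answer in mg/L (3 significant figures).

35.8 mg/L

After input A: C = (14.1·31 + 0.145·502) / 14.24 = 35.79 mg/L.
After input B: C = (14.24·35.79 + 0.038·6.64) / 14.28 = 35.72 mg/L.
After input C: C = (14.28·35.72 + 2.4·36.6) / 16.68 = 35.84 mg/L.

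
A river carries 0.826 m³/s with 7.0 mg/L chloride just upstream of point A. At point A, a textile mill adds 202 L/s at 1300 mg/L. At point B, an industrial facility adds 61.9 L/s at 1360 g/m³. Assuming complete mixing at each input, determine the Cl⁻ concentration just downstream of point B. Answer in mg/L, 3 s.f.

202 L/s = 0.202 m³/s.
After input A: C = (0.826·7 + 0.202·1300) / 1.028 = 261.1 mg/L.
61.9 L/s = 0.0619 m³/s.
After input B: C = (1.028·261.1 + 0.0619·1360) / 1.09 = 323.5 mg/L.

323 mg/L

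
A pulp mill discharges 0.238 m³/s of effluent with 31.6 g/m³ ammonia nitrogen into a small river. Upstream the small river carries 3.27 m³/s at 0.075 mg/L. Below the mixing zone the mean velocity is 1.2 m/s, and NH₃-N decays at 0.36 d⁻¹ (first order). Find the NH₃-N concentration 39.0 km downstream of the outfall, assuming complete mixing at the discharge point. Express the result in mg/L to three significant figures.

1.93 mg/L

After complete mixing, C₀ = (0.238·31.6 + 3.27·0.075) / 3.508 = 2.214 mg/L.
Travel time t = 3.9e+04 m / 1.2 m/s = 3.25e+04 s = 0.3762 d.
C = 2.214·exp(−0.36·0.3762) = 2.214·0.8734 = 1.933 mg/L.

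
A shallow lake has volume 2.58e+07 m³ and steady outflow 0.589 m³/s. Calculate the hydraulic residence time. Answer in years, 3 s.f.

Q = 0.589 m³/s × 3.156e+07 s/yr = 1.859e+07 m³/yr.
Hydraulic residence time τ = V/Q = 2.58e+07/1.859e+07 = 1.388 yr.

1.39 yr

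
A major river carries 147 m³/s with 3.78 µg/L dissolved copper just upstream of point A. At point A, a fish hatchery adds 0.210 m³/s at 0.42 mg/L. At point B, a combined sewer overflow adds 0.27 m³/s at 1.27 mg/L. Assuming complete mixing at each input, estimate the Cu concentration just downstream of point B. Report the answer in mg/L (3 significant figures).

3.78 µg/L = 0.00378 mg/L.
After input A: C = (147·0.00378 + 0.21·0.42) / 147.2 = 0.004374 mg/L.
After input B: C = (147.2·0.004374 + 0.27·1.27) / 147.5 = 0.006691 mg/L.

0.00669 mg/L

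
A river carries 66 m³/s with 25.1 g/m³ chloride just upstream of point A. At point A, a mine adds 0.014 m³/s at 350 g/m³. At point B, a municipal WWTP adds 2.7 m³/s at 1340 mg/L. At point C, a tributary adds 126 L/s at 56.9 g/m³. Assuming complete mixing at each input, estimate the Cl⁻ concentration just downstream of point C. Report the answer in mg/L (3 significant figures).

After input A: C = (66·25.1 + 0.014·350) / 66.01 = 25.17 mg/L.
After input B: C = (66.01·25.17 + 2.7·1340) / 68.71 = 76.83 mg/L.
126 L/s = 0.126 m³/s.
After input C: C = (68.71·76.83 + 0.126·56.9) / 68.84 = 76.8 mg/L.

76.8 mg/L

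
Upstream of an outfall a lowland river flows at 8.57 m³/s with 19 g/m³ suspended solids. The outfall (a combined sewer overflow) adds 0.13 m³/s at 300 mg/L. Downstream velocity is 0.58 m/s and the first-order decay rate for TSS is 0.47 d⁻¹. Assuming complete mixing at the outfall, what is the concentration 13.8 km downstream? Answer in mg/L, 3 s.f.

After complete mixing, C₀ = (0.13·300 + 8.57·19) / 8.7 = 23.2 mg/L.
Travel time t = 1.38e+04 m / 0.58 m/s = 2.379e+04 s = 0.2754 d.
C = 23.2·exp(−0.47·0.2754) = 23.2·0.8786 = 20.38 mg/L.

20.4 mg/L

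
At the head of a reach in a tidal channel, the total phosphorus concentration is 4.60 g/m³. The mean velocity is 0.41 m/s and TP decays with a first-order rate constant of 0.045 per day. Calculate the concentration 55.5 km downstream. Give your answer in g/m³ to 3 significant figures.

4.29 g/m³

Travel time t = 55.5 km / 0.41 m/s = 5.55e+04/0.41 = 1.354e+05 s = 1.567 d.
First-order decay: C = 4.60·exp(−0.045·1.567) = 4.60·0.9319 = 4.287 g/m³.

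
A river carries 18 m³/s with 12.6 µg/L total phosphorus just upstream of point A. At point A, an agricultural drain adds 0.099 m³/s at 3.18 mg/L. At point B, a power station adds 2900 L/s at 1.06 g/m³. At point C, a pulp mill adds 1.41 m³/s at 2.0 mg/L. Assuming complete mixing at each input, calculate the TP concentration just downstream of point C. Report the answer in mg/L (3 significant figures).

12.6 µg/L = 0.0126 mg/L.
After input A: C = (18·0.0126 + 0.099·3.18) / 18.1 = 0.02993 mg/L.
2900 L/s = 2.9 m³/s.
After input B: C = (18.1·0.02993 + 2.9·1.06) / 21 = 0.1722 mg/L.
After input C: C = (21·0.1722 + 1.41·2) / 22.41 = 0.2872 mg/L.

0.287 mg/L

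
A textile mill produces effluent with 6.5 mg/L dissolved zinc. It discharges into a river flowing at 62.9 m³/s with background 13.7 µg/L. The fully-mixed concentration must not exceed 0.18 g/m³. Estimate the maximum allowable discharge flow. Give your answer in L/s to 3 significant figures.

1660 L/s

13.7 µg/L = 0.0137 mg/L.
Mass balance at complete mixing: C_std·(Q_w + Q_r) = Q_w·C_e + Q_r·C_b.
Rearranging, Q_w = Q_r·(C_std − C_b)/(C_e − C_std) = 62.9·(0.18 − 0.0137) / (6.5 − 0.18) = 1.655 m³/s.
= 1655 L/s.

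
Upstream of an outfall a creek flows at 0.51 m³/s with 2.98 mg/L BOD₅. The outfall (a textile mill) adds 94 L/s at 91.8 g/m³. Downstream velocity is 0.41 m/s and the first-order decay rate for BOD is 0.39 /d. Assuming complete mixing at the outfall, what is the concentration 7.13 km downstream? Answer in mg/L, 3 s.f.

94 L/s = 0.094 m³/s.
After complete mixing, C₀ = (0.094·91.8 + 0.51·2.98) / 0.604 = 16.8 mg/L.
Travel time t = 7130 m / 0.41 m/s = 1.739e+04 s = 0.2013 d.
C = 16.8·exp(−0.39·0.2013) = 16.8·0.9245 = 15.53 mg/L.

15.5 mg/L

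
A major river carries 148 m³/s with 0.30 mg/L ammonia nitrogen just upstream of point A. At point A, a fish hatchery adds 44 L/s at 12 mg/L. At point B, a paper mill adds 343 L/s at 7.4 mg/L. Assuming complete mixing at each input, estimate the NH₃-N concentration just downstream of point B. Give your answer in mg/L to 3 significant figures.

0.320 mg/L

44 L/s = 0.044 m³/s.
After input A: C = (148·0.3 + 0.044·12) / 148 = 0.3035 mg/L.
343 L/s = 0.343 m³/s.
After input B: C = (148·0.3035 + 0.343·7.4) / 148.4 = 0.3199 mg/L.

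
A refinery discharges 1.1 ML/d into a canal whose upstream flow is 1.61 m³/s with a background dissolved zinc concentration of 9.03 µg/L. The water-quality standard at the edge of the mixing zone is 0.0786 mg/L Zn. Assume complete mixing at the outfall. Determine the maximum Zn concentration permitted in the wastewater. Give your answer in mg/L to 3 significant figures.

1.1 ML/d = 0.01273 m³/s.
9.03 µg/L = 0.00903 mg/L.
Mass balance: 0.0786·1.623 = 0.01273·Cₑ + 1.61·0.00903.
Cₑ = (0.1275 − 0.01454) / 0.01273 = 8.876 mg/L.

8.88 mg/L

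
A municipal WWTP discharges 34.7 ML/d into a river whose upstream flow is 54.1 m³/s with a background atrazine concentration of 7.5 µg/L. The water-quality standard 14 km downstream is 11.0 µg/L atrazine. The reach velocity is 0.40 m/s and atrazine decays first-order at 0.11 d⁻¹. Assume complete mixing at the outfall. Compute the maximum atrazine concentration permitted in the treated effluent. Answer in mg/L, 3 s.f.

0.550 mg/L

34.7 ML/d = 0.4016 m³/s.
7.5 µg/L = 0.0075 mg/L.
11.0 µg/L = 0.011 mg/L.
Travel time to the compliance point: t = 1.4e+04/0.40 = 3.5e+04 s = 0.4051 d; decay factor exp(−0.11·0.4051) = 0.9564.
So the concentration just after mixing may be at most 0.011/0.9564 = 0.0115 mg/L.
Mass balance: 0.0115·54.5 = 0.4016·Cₑ + 54.1·0.0075.
Cₑ = (0.6268 − 0.4057) / 0.4016 = 0.5505 mg/L.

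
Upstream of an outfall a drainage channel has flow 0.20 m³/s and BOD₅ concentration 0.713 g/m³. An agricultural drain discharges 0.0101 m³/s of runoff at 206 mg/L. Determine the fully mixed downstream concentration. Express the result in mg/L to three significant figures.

Conservation of mass across the mixing zone: C = (0.0101·206 + 0.2·0.713) / (0.0101 + 0.2) = 2.223/0.2101 = 10.58 mg/L.

10.6 mg/L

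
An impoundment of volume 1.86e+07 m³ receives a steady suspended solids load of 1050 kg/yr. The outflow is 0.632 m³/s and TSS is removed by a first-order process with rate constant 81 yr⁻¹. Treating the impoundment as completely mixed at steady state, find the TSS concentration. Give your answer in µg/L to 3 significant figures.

0.688 µg/L

Outflow Q = 0.632 m³/s × 3.156e+07 s/yr = 1.994e+07 m³/yr.
Steady-state CSTR mass balance: W = Q·C + k·V·C, so C = W/(Q + kV).
Q + kV = 1.994e+07 + 81·1.86e+07 = 1.527e+09 m³/yr.
C = 1050/1.527e+09 = 6.878e-07 kg/m³ = 0.0006878 mg/L = 0.6878 µg/L.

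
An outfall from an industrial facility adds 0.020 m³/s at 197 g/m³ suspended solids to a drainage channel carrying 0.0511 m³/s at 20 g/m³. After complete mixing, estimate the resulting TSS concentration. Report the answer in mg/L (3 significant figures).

69.8 mg/L

Flow-weighted mixing gives C = (0.02·197 + 0.0511·20) / (0.02 + 0.0511) = 4.962/0.0711 = 69.79 mg/L.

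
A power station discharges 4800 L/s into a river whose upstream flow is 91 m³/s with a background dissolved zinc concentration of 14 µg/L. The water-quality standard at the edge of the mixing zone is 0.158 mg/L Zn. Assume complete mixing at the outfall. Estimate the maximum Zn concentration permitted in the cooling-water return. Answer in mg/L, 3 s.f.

4800 L/s = 4.8 m³/s.
14 µg/L = 0.014 mg/L.
Mass balance: 0.158·95.8 = 4.8·Cₑ + 91·0.014.
Cₑ = (15.14 − 1.274) / 4.8 = 2.888 mg/L.

2.89 mg/L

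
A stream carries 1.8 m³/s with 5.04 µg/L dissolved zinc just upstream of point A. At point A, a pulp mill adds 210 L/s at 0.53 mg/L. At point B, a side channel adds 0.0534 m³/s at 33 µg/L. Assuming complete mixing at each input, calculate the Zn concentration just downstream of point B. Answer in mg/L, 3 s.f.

5.04 µg/L = 0.00504 mg/L.
210 L/s = 0.21 m³/s.
After input A: C = (1.8·0.00504 + 0.21·0.53) / 2.01 = 0.05989 mg/L.
33 µg/L = 0.033 mg/L.
After input B: C = (2.01·0.05989 + 0.0534·0.033) / 2.063 = 0.05919 mg/L.

0.0592 mg/L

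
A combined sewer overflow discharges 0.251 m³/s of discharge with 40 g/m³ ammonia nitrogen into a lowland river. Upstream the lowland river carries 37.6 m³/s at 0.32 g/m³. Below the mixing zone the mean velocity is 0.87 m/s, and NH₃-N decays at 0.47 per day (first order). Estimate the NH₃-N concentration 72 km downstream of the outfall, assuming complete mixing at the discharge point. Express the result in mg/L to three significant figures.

0.372 mg/L

After complete mixing, C₀ = (0.251·40 + 37.6·0.32) / 37.85 = 0.5831 mg/L.
Travel time t = 7.2e+04 m / 0.87 m/s = 8.276e+04 s = 0.9579 d.
C = 0.5831·exp(−0.47·0.9579) = 0.5831·0.6375 = 0.3717 mg/L.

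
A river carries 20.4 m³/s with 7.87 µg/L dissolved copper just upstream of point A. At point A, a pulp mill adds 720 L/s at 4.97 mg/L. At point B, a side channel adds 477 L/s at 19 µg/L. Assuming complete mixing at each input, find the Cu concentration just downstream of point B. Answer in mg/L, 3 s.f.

7.87 µg/L = 0.00787 mg/L.
720 L/s = 0.72 m³/s.
After input A: C = (20.4·0.00787 + 0.72·4.97) / 21.12 = 0.177 mg/L.
477 L/s = 0.477 m³/s.
19 µg/L = 0.019 mg/L.
After input B: C = (21.12·0.177 + 0.477·0.019) / 21.6 = 0.1735 mg/L.

0.174 mg/L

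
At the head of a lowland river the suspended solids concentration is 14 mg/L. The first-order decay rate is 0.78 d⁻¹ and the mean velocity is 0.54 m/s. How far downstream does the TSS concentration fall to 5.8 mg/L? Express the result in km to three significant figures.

From C = C₀·e^(−kt), t = ln(C₀/C)/k = ln(14/5.8)/0.78 = 0.8812/0.78 = 1.13 d.
Distance = v·t = 0.54 m/s × 9.761e+04 s = 5.271e+04 m = 52.71 km.

52.7 km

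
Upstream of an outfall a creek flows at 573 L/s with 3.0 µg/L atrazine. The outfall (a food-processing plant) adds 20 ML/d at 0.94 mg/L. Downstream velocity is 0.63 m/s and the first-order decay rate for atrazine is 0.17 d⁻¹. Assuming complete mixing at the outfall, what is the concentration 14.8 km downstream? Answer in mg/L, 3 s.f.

20 ML/d = 0.2315 m³/s.
573 L/s = 0.573 m³/s.
3.0 µg/L = 0.003 mg/L.
After complete mixing, C₀ = (0.2315·0.94 + 0.573·0.003) / 0.8045 = 0.2726 mg/L.
Travel time t = 1.48e+04 m / 0.63 m/s = 2.349e+04 s = 0.2719 d.
C = 0.2726·exp(−0.17·0.2719) = 0.2726·0.9548 = 0.2603 mg/L.

0.260 mg/L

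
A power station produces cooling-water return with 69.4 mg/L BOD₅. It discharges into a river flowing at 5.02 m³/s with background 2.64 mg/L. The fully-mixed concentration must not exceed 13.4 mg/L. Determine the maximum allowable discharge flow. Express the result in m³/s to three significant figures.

Mass balance at complete mixing: C_std·(Q_w + Q_r) = Q_w·C_e + Q_r·C_b.
Rearranging, Q_w = Q_r·(C_std − C_b)/(C_e − C_std) = 5.02·(13.4 − 2.64) / (69.4 − 13.4) = 0.9646 m³/s.

0.965 m³/s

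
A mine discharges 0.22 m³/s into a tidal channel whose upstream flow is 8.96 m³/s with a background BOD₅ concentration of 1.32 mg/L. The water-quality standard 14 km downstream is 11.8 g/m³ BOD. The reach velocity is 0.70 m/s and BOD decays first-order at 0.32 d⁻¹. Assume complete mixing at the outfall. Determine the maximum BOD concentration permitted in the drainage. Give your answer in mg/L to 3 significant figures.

Travel time to the compliance point: t = 1.4e+04/0.70 = 2e+04 s = 0.2315 d; decay factor exp(−0.32·0.2315) = 0.9286.
So the concentration just after mixing may be at most 11.8/0.9286 = 12.71 mg/L.
Mass balance: 12.71·9.18 = 0.22·Cₑ + 8.96·1.32.
Cₑ = (116.7 − 11.83) / 0.22 = 476.5 mg/L.

476 mg/L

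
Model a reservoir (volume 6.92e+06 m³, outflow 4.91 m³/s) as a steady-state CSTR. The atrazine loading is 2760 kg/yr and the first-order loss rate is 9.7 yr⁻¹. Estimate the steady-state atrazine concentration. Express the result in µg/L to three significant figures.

12.4 µg/L

Outflow Q = 4.91 m³/s × 3.156e+07 s/yr = 1.549e+08 m³/yr.
Steady-state CSTR mass balance: W = Q·C + k·V·C, so C = W/(Q + kV).
Q + kV = 1.549e+08 + 9.7·6.92e+06 = 2.221e+08 m³/yr.
C = 2760/2.221e+08 = 1.243e-05 kg/m³ = 0.01243 mg/L = 12.43 µg/L.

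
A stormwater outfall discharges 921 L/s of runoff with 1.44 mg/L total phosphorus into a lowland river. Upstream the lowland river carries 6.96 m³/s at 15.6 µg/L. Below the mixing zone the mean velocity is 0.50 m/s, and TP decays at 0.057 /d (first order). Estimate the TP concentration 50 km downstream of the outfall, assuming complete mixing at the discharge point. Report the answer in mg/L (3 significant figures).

0.170 mg/L

921 L/s = 0.921 m³/s.
15.6 µg/L = 0.0156 mg/L.
After complete mixing, C₀ = (0.921·1.44 + 6.96·0.0156) / 7.881 = 0.1821 mg/L.
Travel time t = 5e+04 m / 0.50 m/s = 1e+05 s = 1.157 d.
C = 0.1821·exp(−0.057·1.157) = 0.1821·0.9362 = 0.1704 mg/L.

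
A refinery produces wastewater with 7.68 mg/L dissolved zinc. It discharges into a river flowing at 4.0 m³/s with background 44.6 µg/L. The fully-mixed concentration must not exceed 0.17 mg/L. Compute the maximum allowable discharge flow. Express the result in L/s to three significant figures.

66.8 L/s

44.6 µg/L = 0.0446 mg/L.
Mass balance at complete mixing: C_std·(Q_w + Q_r) = Q_w·C_e + Q_r·C_b.
Rearranging, Q_w = Q_r·(C_std − C_b)/(C_e − C_std) = 4.0·(0.17 − 0.0446) / (7.68 − 0.17) = 0.06679 m³/s.
= 66.79 L/s.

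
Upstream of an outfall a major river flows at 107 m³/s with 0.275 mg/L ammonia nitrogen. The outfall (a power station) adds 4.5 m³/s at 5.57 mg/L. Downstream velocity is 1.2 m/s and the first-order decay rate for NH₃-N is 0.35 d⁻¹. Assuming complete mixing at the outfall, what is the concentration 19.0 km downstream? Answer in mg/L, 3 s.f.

After complete mixing, C₀ = (4.5·5.57 + 107·0.275) / 111.5 = 0.4887 mg/L.
Travel time t = 1.9e+04 m / 1.2 m/s = 1.583e+04 s = 0.1833 d.
C = 0.4887·exp(−0.35·0.1833) = 0.4887·0.9379 = 0.4583 mg/L.

0.458 mg/L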